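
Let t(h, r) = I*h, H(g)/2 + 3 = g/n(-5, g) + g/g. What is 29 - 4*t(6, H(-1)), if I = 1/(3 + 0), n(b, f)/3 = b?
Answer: 21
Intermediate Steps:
n(b, f) = 3*b
H(g) = -4 - 2*g/15 (H(g) = -6 + 2*(g/((3*(-5))) + g/g) = -6 + 2*(g/(-15) + 1) = -6 + 2*(g*(-1/15) + 1) = -6 + 2*(-g/15 + 1) = -6 + 2*(1 - g/15) = -6 + (2 - 2*g/15) = -4 - 2*g/15)
I = ⅓ (I = 1/3 = ⅓ ≈ 0.33333)
t(h, r) = h/3
29 - 4*t(6, H(-1)) = 29 - 4*6/3 = 29 - 4*2 = 29 - 8 = 21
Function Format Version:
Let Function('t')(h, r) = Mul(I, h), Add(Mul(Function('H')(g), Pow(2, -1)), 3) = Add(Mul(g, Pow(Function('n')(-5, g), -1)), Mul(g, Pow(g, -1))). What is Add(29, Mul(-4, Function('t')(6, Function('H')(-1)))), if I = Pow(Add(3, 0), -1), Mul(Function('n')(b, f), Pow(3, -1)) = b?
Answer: 21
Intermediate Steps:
Function('n')(b, f) = Mul(3, b)
Function('H')(g) = Add(-4, Mul(Rational(-2, 15), g)) (Function('H')(g) = Add(-6, Mul(2, Add(Mul(g, Pow(Mul(3, -5), -1)), Mul(g, Pow(g, -1))))) = Add(-6, Mul(2, Add(Mul(g, Pow(-15, -1)), 1))) = Add(-6, Mul(2, Add(Mul(g, Rational(-1, 15)), 1))) = Add(-6, Mul(2, Add(Mul(Rational(-1, 15), g), 1))) = Add(-6, Mul(2, Add(1, Mul(Rational(-1, 15), g)))) = Add(-6, Add(2, Mul(Rational(-2, 15), g))) = Add(-4, Mul(Rational(-2, 15), g)))
I = Rational(1, 3) (I = Pow(3, -1) = Rational(1, 3) ≈ 0.33333)
Function('t')(h, r) = Mul(Rational(1, 3), h)
Add(29, Mul(-4, Function('t')(6, Function('H')(-1)))) = Add(29, Mul(-4, Mul(Rational(1, 3), 6))) = Add(29, Mul(-4, 2)) = Add(29, -8) = 21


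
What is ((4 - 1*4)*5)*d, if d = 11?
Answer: 0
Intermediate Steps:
((4 - 1*4)*5)*d = ((4 - 1*4)*5)*11 = ((4 - 4)*5)*11 = (0*5)*11 = 0*11 = 0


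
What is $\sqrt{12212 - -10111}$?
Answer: $\sqrt{22323} \approx 149.41$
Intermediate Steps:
$\sqrt{12212 - -10111} = \sqrt{12212 + \left(-3090 + 13201\right)} = \sqrt{12212 + 10111} = \sqrt{22323}$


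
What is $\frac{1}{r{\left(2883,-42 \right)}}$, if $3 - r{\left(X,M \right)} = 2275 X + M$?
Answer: $- \frac{1}{6558780} \approx -1.5247 \cdot 10^{-7}$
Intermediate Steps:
$r{\left(X,M \right)} = 3 - M - 2275 X$ ($r{\left(X,M \right)} = 3 - \left(2275 X + M\right) = 3 - \left(M + 2275 X\right) = 3 - M - 2275 X$)
$\frac{1}{r{\left(2883,-42 \right)}} = \frac{1}{3 - -42 - 6558825} = \frac{1}{3 + 42 - 6558825} = \frac{1}{-6558780} = - \frac{1}{6558780}$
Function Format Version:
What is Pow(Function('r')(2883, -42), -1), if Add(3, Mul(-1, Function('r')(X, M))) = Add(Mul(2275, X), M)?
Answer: Rational(-1, 6558780) ≈ -1.5247e-7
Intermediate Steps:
Function('r')(X, M) = Add(3, Mul(-1, M), Mul(-2275, X)) (Function('r')(X, M) = Add(3, Mul(-1, Add(Mul(2275, X), M))) = Add(3, Mul(-1, Add(M, Mul(2275, X)))) = Add(3, Add(Mul(-1, M), Mul(-2275, X))) = Add(3, Mul(-1, M), Mul(-2275, X)))
Pow(Function('r')(2883, -42), -1) = Pow(Add(3, Mul(-1, -42), Mul(-2275, 2883)), -1) = Pow(Add(3, 42, -6558825), -1) = Pow(-6558780, -1) = Rational(-1, 6558780)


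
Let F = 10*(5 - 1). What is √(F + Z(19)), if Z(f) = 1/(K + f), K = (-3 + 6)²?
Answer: √7847/14 ≈ 6.3274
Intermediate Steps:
K = 9 (K = 3² = 9)
Z(f) = 1/(9 + f)
F = 40 (F = 10*4 = 40)
√(F + Z(19)) = √(40 + 1/(9 + 19)) = √(40 + 1/28) = √(1121/28) = √7847/14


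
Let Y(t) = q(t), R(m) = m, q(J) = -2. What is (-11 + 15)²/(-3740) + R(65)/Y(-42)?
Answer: -60783/1870 ≈ -32.504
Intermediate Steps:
Y(t) = -2
(-11 + 15)²/(-3740) + R(65)/Y(-42) = (-11 + 15)²/(-3740) + 65/(-2) = 4²*(-1/3740) + 65*(-½) = 16*(-1/3740) - 65/2 = -4/935 - 65/2 = -60783/1870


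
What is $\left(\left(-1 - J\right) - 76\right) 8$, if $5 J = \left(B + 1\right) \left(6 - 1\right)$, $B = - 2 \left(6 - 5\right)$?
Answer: $-608$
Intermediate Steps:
$B = -2$ ($B = \left(-2\right) 1 = -2$)
$J = -1$ ($J = \frac{\left(-2 + 1\right) \left(6 - 1\right)}{5} = \frac{\left(-1\right) 5}{5} = \frac{1}{5} \left(-5\right) = -1$)
$\left(\left(-1 - J\right) - 76\right) 8 = \left(\left(-1 - -1\right) - 76\right) 8 = \left(\left(-1 + 1\right) - 76\right) 8 = \left(0 - 76\right) 8 = \left(-76\right) 8 = -608$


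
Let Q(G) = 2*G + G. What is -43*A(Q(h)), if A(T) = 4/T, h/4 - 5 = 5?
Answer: -43/30 ≈ -1.4333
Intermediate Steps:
h = 40 (h = 20 + 4*5 = 20 + 20 = 40)
Q(G) = 3*G
-43*A(Q(h)) = -172/(3*40) = -172/120 = -43*1/30 = -43/30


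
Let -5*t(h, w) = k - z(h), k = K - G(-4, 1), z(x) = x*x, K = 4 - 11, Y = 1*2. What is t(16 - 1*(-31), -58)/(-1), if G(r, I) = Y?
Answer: -2218/5 ≈ -443.60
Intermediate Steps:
Y = 2
K = -7
G(r, I) = 2
z(x) = x²
k = -9 (k = -7 - 1*2 = -7 - 2 = -9)
t(h, w) = 9/5 + h²/5 (t(h, w) = -(-9 - h²)/5 = 9/5 + h²/5)
t(16 - 1*(-31), -58)/(-1) = (9/5 + (16 - 1*(-31))²/5)/(-1) = (9/5 + (16 + 31)²/5)*(-1) = (9/5 + (⅕)*47²)*(-1) = (9/5 + (⅕)*2209)*(-1) = (9/5 + 2209/5)*(-1) = (2218/5)*(-1) = -2218/5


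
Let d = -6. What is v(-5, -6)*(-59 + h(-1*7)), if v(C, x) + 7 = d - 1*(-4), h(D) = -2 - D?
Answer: 486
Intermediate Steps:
v(C, x) = -9 (v(C, x) = -7 + (-6 - 1*(-4)) = -7 + (-6 + 4) = -7 - 2 = -9)
v(-5, -6)*(-59 + h(-1*7)) = -9*(-59 + (-2 - (-1)*7)) = -9*(-59 + (-2 - 1*(-7))) = -9*(-59 + (-2 + 7)) = -9*(-59 + 5) = -9*(-54) = 486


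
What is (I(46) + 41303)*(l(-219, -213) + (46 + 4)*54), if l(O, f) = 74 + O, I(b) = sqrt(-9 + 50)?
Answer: 105529165 + 2555*sqrt(41) ≈ 1.0555e+8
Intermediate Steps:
I(b) = sqrt(41)
(I(46) + 41303)*(l(-219, -213) + (46 + 4)*54) = (sqrt(41) + 41303)*((74 - 219) + (46 + 4)*54) = (41303 + sqrt(41))*(-145 + 50*54) = (41303 + sqrt(41))*(-145 + 2700) = (41303 + sqrt(41))*2555 = 105529165 + 2555*sqrt(41)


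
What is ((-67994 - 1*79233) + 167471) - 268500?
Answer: -248256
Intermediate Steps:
((-67994 - 1*79233) + 167471) - 268500 = ((-67994 - 79233) + 167471) - 268500 = (-147227 + 167471) - 268500 = 20244 - 268500 = -248256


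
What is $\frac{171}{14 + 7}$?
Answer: $\frac{57}{7} \approx 8.1429$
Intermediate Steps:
$\frac{171}{14 + 7} = \frac{171}{21} = 171 \cdot \frac{1}{21} = \frac{57}{7}$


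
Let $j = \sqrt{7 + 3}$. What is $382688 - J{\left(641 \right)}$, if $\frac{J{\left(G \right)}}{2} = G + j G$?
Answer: $381406 - 1282 \sqrt{10} \approx 3.7735 \cdot 10^{5}$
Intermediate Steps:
$j = \sqrt{10} \approx 3.1623$
$J{\left(G \right)} = 2 G + 2 G \sqrt{10}$ ($J{\left(G \right)} = 2 \left(G + \sqrt{10} G\right) = 2 \left(G + G \sqrt{10}\right) = 2 G + 2 G \sqrt{10}$)
$382688 - J{\left(641 \right)} = 382688 - 2 \cdot 641 \left(1 + \sqrt{10}\right) = 382688 - \left(1282 + 1282 \sqrt{10}\right) = 381406 - 1282 \sqrt{10}$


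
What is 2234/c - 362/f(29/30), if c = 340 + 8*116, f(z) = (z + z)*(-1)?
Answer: 3475013/18386 ≈ 189.00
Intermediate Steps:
f(z) = -2*z (f(z) = (2*z)*(-1) = -2*z)
c = 1268 (c = 340 + 928 = 1268)
2234/c - 362/f(29/30) = 2234/1268 - 362/((-58/30)) = 2234*(1/1268) - 362/((-58/30)) = 1117/634 - 362/((-2*29/30)) = 1117/634 - 362/(-29/15) = 1117/634 - 362*(-15/29) = 1117/634 + 5430/29 = 3475013/18386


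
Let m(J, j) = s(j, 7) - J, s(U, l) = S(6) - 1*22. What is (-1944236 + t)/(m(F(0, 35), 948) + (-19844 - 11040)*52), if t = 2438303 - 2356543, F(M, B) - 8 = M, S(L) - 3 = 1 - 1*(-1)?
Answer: 1862476/1605993 ≈ 1.1597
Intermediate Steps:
S(L) = 5 (S(L) = 3 + (1 - 1*(-1)) = 3 + (1 + 1) = 3 + 2 = 5)
F(M, B) = 8 + M
t = 81760
s(U, l) = -17 (s(U, l) = 5 - 1*22 = 5 - 22 = -17)
m(J, j) = -17 - J
(-1944236 + t)/(m(F(0, 35), 948) + (-19844 - 11040)*52) = (-1944236 + 81760)/((-17 - (8 + 0)) + (-19844 - 11040)*52) = -1862476/((-17 - 1*8) - 30884*52) = -1862476/((-17 - 8) - 1605968) = -1862476/(-25 - 1605968) = -1862476/(-1605993) = -1862476*(-1/1605993) = 1862476/1605993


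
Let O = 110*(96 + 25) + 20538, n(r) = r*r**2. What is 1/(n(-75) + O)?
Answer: -1/388027 ≈ -2.5771e-6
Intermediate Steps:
n(r) = r**3
O = 33848 (O = 110*121 + 20538 = 13310 + 20538 = 33848)
1/(n(-75) + O) = 1/((-75)**3 + 33848) = 1/(-421875 + 33848) = 1/(-388027) = -1/388027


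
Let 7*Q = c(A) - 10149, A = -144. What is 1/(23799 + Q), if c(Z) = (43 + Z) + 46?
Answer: 7/156389 ≈ 4.4760e-5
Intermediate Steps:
c(Z) = 89 + Z
Q = -10204/7 (Q = ((89 - 144) - 10149)/7 = (-55 - 10149)/7 = (⅐)*(-10204) = -10204/7 ≈ -1457.7)
1/(23799 + Q) = 1/(23799 - 10204/7) = 1/(156389/7) = 7/156389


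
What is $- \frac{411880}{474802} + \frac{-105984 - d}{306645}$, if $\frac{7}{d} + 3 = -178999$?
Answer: $- \frac{15807877640931961}{13030957102114290} \approx -1.2131$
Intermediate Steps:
$d = - \frac{7}{179002}$ ($d = \frac{7}{-3 - 178999} = \frac{7}{-179002} = 7 \left(- \frac{1}{179002}\right) = - \frac{7}{179002} \approx -3.9106 \cdot 10^{-5}$)
$- \frac{411880}{474802} + \frac{-105984 - d}{306645} = - \frac{411880}{474802} + \frac{-105984 - - \frac{7}{179002}}{306645} = \left(-411880\right) \frac{1}{474802} + \left(-105984 + \frac{7}{179002}\right) \frac{1}{306645} = - \frac{205940}{237401} - \frac{18971347961}{54890068290} = - \frac{15807877640931961}{13030957102114290}$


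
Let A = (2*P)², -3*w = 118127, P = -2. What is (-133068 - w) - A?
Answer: -281125/3 ≈ -93708.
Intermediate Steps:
w = -118127/3 (w = -⅓*118127 = -118127/3 ≈ -39376.)
A = 16 (A = (2*(-2))² = (-4)² = 16)
(-133068 - w) - A = (-133068 - 1*(-118127/3)) - 1*16 = (-133068 + 118127/3) - 16 = -281077/3 - 16 = -281125/3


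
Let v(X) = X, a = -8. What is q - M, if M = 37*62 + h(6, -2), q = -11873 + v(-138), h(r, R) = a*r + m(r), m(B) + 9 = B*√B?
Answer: -14248 - 6*√6 ≈ -14263.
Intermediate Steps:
m(B) = -9 + B^(3/2) (m(B) = -9 + B*√B = -9 + B^(3/2))
h(r, R) = -9 + r^(3/2) - 8*r (h(r, R) = -8*r + (-9 + r^(3/2)) = -9 + r^(3/2) - 8*r)
q = -12011 (q = -11873 - 138 = -12011)
M = 2237 + 6*√6 (M = 37*62 + (-9 + 6^(3/2) - 8*6) = 2294 + (-9 + 6*√6 - 48) = 2294 + (-57 + 6*√6) = 2237 + 6*√6 ≈ 2251.7)
q - M = -12011 - (2237 + 6*√6) = -12011 + (-2237 - 6*√6) = -14248 - 6*√6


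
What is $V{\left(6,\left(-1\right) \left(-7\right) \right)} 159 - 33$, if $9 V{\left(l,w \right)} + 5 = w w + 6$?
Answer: $\frac{2551}{3} \approx 850.33$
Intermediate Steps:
$V{\left(l,w \right)} = \frac{1}{9} + \frac{w^{2}}{9}$ ($V{\left(l,w \right)} = - \frac{5}{9} + \frac{w w + 6}{9} = - \frac{5}{9} + \frac{w^{2} + 6}{9} = - \frac{5}{9} + \frac{6 + w^{2}}{9} = - \frac{5}{9} + \left(\frac{2}{3} + \frac{w^{2}}{9}\right) = \frac{1}{9} + \frac{w^{2}}{9}$)
$V{\left(6,\left(-1\right) \left(-7\right) \right)} 159 - 33 = \left(\frac{1}{9} + \frac{\left(\left(-1\right) \left(-7\right)\right)^{2}}{9}\right) 159 - 33 = \left(\frac{1}{9} + \frac{7^{2}}{9}\right) 159 - 33 = \left(\frac{1}{9} + \frac{1}{9} \cdot 49\right) 159 - 33 = \left(\frac{1}{9} + \frac{49}{9}\right) 159 - 33 = \frac{50}{9} \cdot 159 - 33 = \frac{2650}{3} - 33 = \frac{2551}{3}$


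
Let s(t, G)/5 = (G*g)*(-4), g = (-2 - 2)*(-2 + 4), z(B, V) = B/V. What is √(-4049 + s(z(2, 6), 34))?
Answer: √1391 ≈ 37.296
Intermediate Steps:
g = -8 (g = -4*2 = -8)
s(t, G) = 160*G (s(t, G) = 5*((G*(-8))*(-4)) = 5*(-8*G*(-4)) = 5*(32*G) = 160*G)
√(-4049 + s(z(2, 6), 34)) = √(-4049 + 160*34) = √(-4049 + 5440) = √1391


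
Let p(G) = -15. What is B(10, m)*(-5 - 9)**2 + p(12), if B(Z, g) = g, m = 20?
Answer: 3905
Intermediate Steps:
B(10, m)*(-5 - 9)**2 + p(12) = 20*(-5 - 9)**2 - 15 = 20*(-14)**2 - 15 = 20*196 - 15 = 3920 - 15 = 3905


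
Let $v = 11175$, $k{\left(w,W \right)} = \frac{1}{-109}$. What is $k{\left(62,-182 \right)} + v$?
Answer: $\frac{1218074}{109} \approx 11175.0$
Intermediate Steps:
$k{\left(w,W \right)} = - \frac{1}{109}$
$k{\left(62,-182 \right)} + v = - \frac{1}{109} + 11175 = \frac{1218074}{109}$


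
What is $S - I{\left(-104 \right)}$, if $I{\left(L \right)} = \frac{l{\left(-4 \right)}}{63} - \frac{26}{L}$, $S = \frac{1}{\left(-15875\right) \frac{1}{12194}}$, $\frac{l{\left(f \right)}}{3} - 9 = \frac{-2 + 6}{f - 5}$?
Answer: $- \frac{2444077}{1714500} \approx -1.4255$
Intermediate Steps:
$l{\left(f \right)} = 27 + \frac{12}{-5 + f}$ ($l{\left(f \right)} = 27 + 3 \frac{-2 + 6}{f - 5} = 27 + 3 \frac{4}{-5 + f} = 27 + \frac{12}{-5 + f}$)
$S = - \frac{12194}{15875}$ ($S = \frac{1}{\left(-15875\right) \frac{1}{12194}} = \frac{1}{- \frac{15875}{12194}} = - \frac{12194}{15875} \approx -0.76813$)
$I{\left(L \right)} = \frac{11}{27} - \frac{26}{L}$ ($I{\left(L \right)} = \frac{3 \frac{1}{-5 - 4} \left(-41 + 9 \left(-4\right)\right)}{63} - \frac{26}{L} = \frac{3 \left(-41 - 36\right)}{-9} \cdot \frac{1}{63} - \frac{26}{L} = 3 \left(- \frac{1}{9}\right) \left(-77\right) \frac{1}{63} - \frac{26}{L} = \frac{77}{3} \cdot \frac{1}{63} - \frac{26}{L} = \frac{11}{27} - \frac{26}{L}$)
$S - I{\left(-104 \right)} = - \frac{12194}{15875} - \left(\frac{11}{27} - \frac{26}{-104}\right) = - \frac{12194}{15875} - \left(\frac{11}{27} - - \frac{1}{4}\right) = - \frac{12194}{15875} - \left(\frac{11}{27} + \frac{1}{4}\right) = - \frac{12194}{15875} - \frac{71}{108} = - \frac{2444077}{1714500}$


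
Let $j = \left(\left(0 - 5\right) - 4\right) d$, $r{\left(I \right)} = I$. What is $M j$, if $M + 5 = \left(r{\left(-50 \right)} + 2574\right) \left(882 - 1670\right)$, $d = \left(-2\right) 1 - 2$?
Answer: $-71601012$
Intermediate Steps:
$d = -4$ ($d = -2 - 2 = -4$)
$M = -1988917$ ($M = -5 + \left(-50 + 2574\right) \left(882 - 1670\right) = -5 + 2524 \left(-788\right) = -5 - 1988912 = -1988917$)
$j = 36$ ($j = \left(\left(0 - 5\right) - 4\right) \left(-4\right) = \left(-5 - 4\right) \left(-4\right) = \left(-9\right) \left(-4\right) = 36$)
$M j = \left(-1988917\right) 36 = -71601012$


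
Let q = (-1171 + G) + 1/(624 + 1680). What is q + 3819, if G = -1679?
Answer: 2232577/2304 ≈ 969.00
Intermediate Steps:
q = -6566399/2304 (q = (-1171 - 1679) + 1/(624 + 1680) = -2850 + 1/2304 = -6566399/2304 ≈ -2850.0)
q + 3819 = -6566399/2304 + 3819 = 2232577/2304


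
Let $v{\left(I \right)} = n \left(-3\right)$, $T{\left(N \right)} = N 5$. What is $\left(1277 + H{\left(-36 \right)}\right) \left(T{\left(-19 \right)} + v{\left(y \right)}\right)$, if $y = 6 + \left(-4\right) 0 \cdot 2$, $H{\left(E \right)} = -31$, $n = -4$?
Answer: $-103418$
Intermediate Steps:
$T{\left(N \right)} = 5 N$
$y = 6$ ($y = 6 + 0 \cdot 2 = 6 + 0 = 6$)
$v{\left(I \right)} = 12$ ($v{\left(I \right)} = \left(-4\right) \left(-3\right) = 12$)
$\left(1277 + H{\left(-36 \right)}\right) \left(T{\left(-19 \right)} + v{\left(y \right)}\right) = \left(1277 - 31\right) \left(5 \left(-19\right) + 12\right) = 1246 \left(-95 + 12\right) = 1246 \left(-83\right) = -103418$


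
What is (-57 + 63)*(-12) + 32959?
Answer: 32887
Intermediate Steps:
(-57 + 63)*(-12) + 32959 = 6*(-12) + 32959 = -72 + 32959 = 32887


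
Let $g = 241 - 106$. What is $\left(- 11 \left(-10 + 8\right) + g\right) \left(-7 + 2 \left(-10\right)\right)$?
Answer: $-4239$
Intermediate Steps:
$g = 135$
$\left(- 11 \left(-10 + 8\right) + g\right) \left(-7 + 2 \left(-10\right)\right) = \left(- 11 \left(-10 + 8\right) + 135\right) \left(-7 + 2 \left(-10\right)\right) = \left(\left(-11\right) \left(-2\right) + 135\right) \left(-7 - 20\right) = \left(22 + 135\right) \left(-27\right) = 157 \left(-27\right) = -4239$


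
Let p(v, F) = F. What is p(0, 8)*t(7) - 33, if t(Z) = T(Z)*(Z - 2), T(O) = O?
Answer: 247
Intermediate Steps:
t(Z) = Z*(-2 + Z) (t(Z) = Z*(Z - 2) = Z*(-2 + Z))
p(0, 8)*t(7) - 33 = 8*(7*(-2 + 7)) - 33 = 8*(7*5) - 33 = 8*35 - 33 = 280 - 33 = 247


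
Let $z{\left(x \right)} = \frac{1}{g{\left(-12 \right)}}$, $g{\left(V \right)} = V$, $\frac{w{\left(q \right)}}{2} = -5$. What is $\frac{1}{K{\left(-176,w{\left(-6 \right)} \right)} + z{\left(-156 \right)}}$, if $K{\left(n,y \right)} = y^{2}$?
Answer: $\frac{12}{1199} \approx 0.010008$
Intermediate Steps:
$w{\left(q \right)} = -10$ ($w{\left(q \right)} = 2 \left(-5\right) = -10$)
$z{\left(x \right)} = - \frac{1}{12}$ ($z{\left(x \right)} = \frac{1}{-12} = - \frac{1}{12}$)
$\frac{1}{K{\left(-176,w{\left(-6 \right)} \right)} + z{\left(-156 \right)}} = \frac{1}{\left(-10\right)^{2} - \frac{1}{12}} = \frac{1}{100 - \frac{1}{12}} = \frac{1}{\frac{1199}{12}} = \frac{12}{1199}$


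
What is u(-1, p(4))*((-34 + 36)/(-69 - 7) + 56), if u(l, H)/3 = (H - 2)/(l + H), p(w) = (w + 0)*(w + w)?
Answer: 95715/589 ≈ 162.50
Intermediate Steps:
p(w) = 2*w² (p(w) = w*(2*w) = 2*w²)
u(l, H) = 3*(-2 + H)/(H + l) (u(l, H) = 3*((H - 2)/(l + H)) = 3*((-2 + H)/(H + l)) = 3*(-2 + H)/(H + l))
u(-1, p(4))*((-34 + 36)/(-69 - 7) + 56) = (3*(-2 + 2*4²)/(2*4² - 1))*((-34 + 36)/(-69 - 7) + 56) = (3*(-2 + 2*16)/(2*16 - 1))*(2/(-76) + 56) = (3*(-2 + 32)/(32 - 1))*(2*(-1/76) + 56) = (3*30/31)*(-1/38 + 56) = (3*(1/31)*30)*(2127/38) = (90/31)*(2127/38) = 95715/589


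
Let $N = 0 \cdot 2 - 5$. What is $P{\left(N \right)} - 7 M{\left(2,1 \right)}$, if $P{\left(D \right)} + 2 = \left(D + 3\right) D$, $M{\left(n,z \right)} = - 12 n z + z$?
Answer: $169$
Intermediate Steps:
$M{\left(n,z \right)} = z - 12 n z$ ($M{\left(n,z \right)} = - 12 n z + z = z - 12 n z$)
$N = -5$ ($N = 0 - 5 = -5$)
$P{\left(D \right)} = -2 + D \left(3 + D\right)$ ($P{\left(D \right)} = -2 + \left(D + 3\right) D = -2 + \left(3 + D\right) D = -2 + D \left(3 + D\right)$)
$P{\left(N \right)} - 7 M{\left(2,1 \right)} = \left(-2 + \left(-5\right)^{2} + 3 \left(-5\right)\right) - 7 \cdot 1 \left(1 - 24\right) = \left(-2 + 25 - 15\right) - 7 \cdot 1 \left(1 - 24\right) = 8 - 7 \cdot 1 \left(-23\right) = 8 - -161 = 8 + 161 = 169$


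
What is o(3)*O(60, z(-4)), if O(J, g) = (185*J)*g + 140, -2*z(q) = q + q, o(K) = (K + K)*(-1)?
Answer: -267240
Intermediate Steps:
o(K) = -2*K (o(K) = (2*K)*(-1) = -2*K)
z(q) = -q (z(q) = -(q + q)/2 = -q)
O(J, g) = 140 + 185*J*g (O(J, g) = 185*J*g + 140 = 140 + 185*J*g)
o(3)*O(60, z(-4)) = (-2*3)*(140 + 185*60*(-1*(-4))) = -6*(140 + 185*60*4) = -6*(140 + 44400) = -6*44540 = -267240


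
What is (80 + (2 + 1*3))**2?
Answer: 7225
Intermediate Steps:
(80 + (2 + 1*3))**2 = (80 + (2 + 3))**2 = (80 + 5)**2 = 85**2 = 7225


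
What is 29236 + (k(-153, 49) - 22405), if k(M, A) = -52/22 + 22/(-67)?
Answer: 5032463/737 ≈ 6828.3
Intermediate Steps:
k(M, A) = -1984/737 (k(M, A) = -52*1/22 + 22*(-1/67) = -26/11 - 22/67 = -1984/737)
29236 + (k(-153, 49) - 22405) = 29236 + (-1984/737 - 22405) = 29236 - 16514469/737 = 5032463/737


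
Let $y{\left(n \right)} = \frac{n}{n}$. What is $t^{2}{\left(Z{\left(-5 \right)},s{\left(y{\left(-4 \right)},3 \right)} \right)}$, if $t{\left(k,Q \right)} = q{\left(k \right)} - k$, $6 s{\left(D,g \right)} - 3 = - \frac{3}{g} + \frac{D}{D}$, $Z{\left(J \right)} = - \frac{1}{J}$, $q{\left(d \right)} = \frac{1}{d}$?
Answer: $\frac{576}{25} \approx 23.04$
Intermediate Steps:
$y{\left(n \right)} = 1$
$s{\left(D,g \right)} = \frac{2}{3} - \frac{1}{2 g}$ ($s{\left(D,g \right)} = \frac{1}{2} + \frac{- \frac{3}{g} + \frac{D}{D}}{6} = \frac{1}{2} + \frac{- \frac{3}{g} + 1}{6} = \frac{1}{2} + \frac{1 - \frac{3}{g}}{6} = \frac{1}{2} + \left(\frac{1}{6} - \frac{1}{2 g}\right) = \frac{2}{3} - \frac{1}{2 g}$)
$t{\left(k,Q \right)} = \frac{1}{k} - k$
$t^{2}{\left(Z{\left(-5 \right)},s{\left(y{\left(-4 \right)},3 \right)} \right)} = \left(\frac{1}{\left(-1\right) \frac{1}{-5}} - - \frac{1}{-5}\right)^{2} = \left(\frac{1}{\left(-1\right) \left(- \frac{1}{5}\right)} - \left(-1\right) \left(- \frac{1}{5}\right)\right)^{2} = \left(\frac{1}{\frac{1}{5}} - \frac{1}{5}\right)^{2} = \left(5 - \frac{1}{5}\right)^{2} = \left(\frac{24}{5}\right)^{2} = \frac{576}{25}$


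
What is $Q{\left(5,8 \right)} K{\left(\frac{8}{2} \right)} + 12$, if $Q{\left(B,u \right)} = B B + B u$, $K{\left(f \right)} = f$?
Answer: $272$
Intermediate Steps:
$Q{\left(B,u \right)} = B^{2} + B u$
$Q{\left(5,8 \right)} K{\left(\frac{8}{2} \right)} + 12 = 5 \left(5 + 8\right) \frac{8}{2} + 12 = 5 \cdot 13 \cdot 8 \cdot \frac{1}{2} + 12 = 65 \cdot 4 + 12 = 260 + 12 = 272$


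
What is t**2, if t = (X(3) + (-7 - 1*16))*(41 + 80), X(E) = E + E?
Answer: 4231249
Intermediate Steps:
X(E) = 2*E
t = -2057 (t = (2*3 + (-7 - 1*16))*(41 + 80) = (6 + (-7 - 16))*121 = (6 - 23)*121 = -17*121 = -2057)
t**2 = (-2057)**2 = 4231249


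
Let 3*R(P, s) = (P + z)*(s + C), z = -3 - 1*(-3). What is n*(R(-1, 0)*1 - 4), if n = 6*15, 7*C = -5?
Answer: -2370/7 ≈ -338.57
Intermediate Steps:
C = -5/7 (C = (⅐)*(-5) = -5/7 ≈ -0.71429)
z = 0 (z = -3 + 3 = 0)
R(P, s) = P*(-5/7 + s)/3 (R(P, s) = ((P + 0)*(s - 5/7))/3 = (P*(-5/7 + s))/3 = P*(-5/7 + s)/3)
n = 90
n*(R(-1, 0)*1 - 4) = 90*(((1/21)*(-1)*(-5 + 7*0))*1 - 4) = 90*(((1/21)*(-1)*(-5 + 0))*1 - 4) = 90*(((1/21)*(-1)*(-5))*1 - 4) = 90*((5/21)*1 - 4) = 90*(5/21 - 4) = 90*(-79/21) = -2370/7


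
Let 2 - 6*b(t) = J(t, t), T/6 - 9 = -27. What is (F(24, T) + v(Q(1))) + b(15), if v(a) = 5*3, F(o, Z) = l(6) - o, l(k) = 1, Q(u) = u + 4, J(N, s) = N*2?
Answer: -38/3 ≈ -12.667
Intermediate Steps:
T = -108 (T = 54 + 6*(-27) = 54 - 162 = -108)
J(N, s) = 2*N
b(t) = ⅓ - t/3
Q(u) = 4 + u
F(o, Z) = 1 - o
v(a) = 15
(F(24, T) + v(Q(1))) + b(15) = ((1 - 1*24) + 15) + (⅓ - ⅓*15) = ((1 - 24) + 15) + (⅓ - 5) = (-23 + 15) - 14/3 = -8 - 14/3 = -38/3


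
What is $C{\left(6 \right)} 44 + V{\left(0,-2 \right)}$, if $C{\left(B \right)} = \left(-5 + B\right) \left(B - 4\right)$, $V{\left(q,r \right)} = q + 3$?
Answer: $91$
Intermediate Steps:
$V{\left(q,r \right)} = 3 + q$
$C{\left(B \right)} = \left(-5 + B\right) \left(-4 + B\right)$
$C{\left(6 \right)} 44 + V{\left(0,-2 \right)} = \left(20 + 6^{2} - 54\right) 44 + \left(3 + 0\right) = \left(20 + 36 - 54\right) 44 + 3 = 2 \cdot 44 + 3 = 88 + 3 = 91$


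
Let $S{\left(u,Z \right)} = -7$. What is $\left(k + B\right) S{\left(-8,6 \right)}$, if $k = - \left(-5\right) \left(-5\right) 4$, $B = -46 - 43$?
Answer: $1323$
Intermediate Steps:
$B = -89$
$k = -100$ ($k = - 25 \cdot 4 = \left(-1\right) 100 = -100$)
$\left(k + B\right) S{\left(-8,6 \right)} = \left(-100 - 89\right) \left(-7\right) = \left(-189\right) \left(-7\right) = 1323$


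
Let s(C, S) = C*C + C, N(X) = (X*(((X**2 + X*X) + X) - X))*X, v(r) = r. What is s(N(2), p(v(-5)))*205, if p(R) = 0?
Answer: 216480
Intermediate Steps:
N(X) = 2*X**4 (N(X) = (X*(((X**2 + X**2) + X) - X))*X = (X*((2*X**2 + X) - X))*X = (X*((X + 2*X**2) - X))*X = (X*(2*X**2))*X = (2*X**3)*X = 2*X**4)
s(C, S) = C + C**2 (s(C, S) = C**2 + C = C + C**2)
s(N(2), p(v(-5)))*205 = ((2*2**4)*(1 + 2*2**4))*205 = ((2*16)*(1 + 2*16))*205 = (32*(1 + 32))*205 = (32*33)*205 = 1056*205 = 216480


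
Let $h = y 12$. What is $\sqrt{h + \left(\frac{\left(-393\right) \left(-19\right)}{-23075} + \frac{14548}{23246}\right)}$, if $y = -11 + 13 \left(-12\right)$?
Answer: $\frac{i \sqrt{5765169772756482439}}{53640145} \approx 44.763 i$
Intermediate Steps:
$y = -167$ ($y = -11 - 156 = -167$)
$h = -2004$ ($h = \left(-167\right) 12 = -2004$)
$\sqrt{h + \left(\frac{\left(-393\right) \left(-19\right)}{-23075} + \frac{14548}{23246}\right)} = \sqrt{-2004 + \left(\frac{\left(-393\right) \left(-19\right)}{-23075} + \frac{14548}{23246}\right)} = \sqrt{-2004 + \left(7467 \left(- \frac{1}{23075}\right) + 14548 \cdot \frac{1}{23246}\right)} = \sqrt{-2004 + \left(- \frac{7467}{23075} + \frac{7274}{11623}\right)} = \sqrt{-2004 + \frac{81058609}{268200725}} = \sqrt{- \frac{537393194291}{268200725}} = \frac{i \sqrt{5765169772756482439}}{53640145}$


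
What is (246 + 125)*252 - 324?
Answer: 93168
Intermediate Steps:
(246 + 125)*252 - 324 = 371*252 - 324 = 93492 - 324 = 93168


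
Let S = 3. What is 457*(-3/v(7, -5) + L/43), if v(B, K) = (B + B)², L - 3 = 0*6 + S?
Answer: 478479/8428 ≈ 56.773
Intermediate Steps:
L = 6 (L = 3 + (0*6 + 3) = 3 + (0 + 3) = 3 + 3 = 6)
v(B, K) = 4*B² (v(B, K) = (2*B)² = 4*B²)
457*(-3/v(7, -5) + L/43) = 457*(-3/(4*7²) + 6/43) = 457*(-3/(4*49) + 6*(1/43)) = 457*(-3/196 + 6/43) = 457*(1047/8428) = 478479/8428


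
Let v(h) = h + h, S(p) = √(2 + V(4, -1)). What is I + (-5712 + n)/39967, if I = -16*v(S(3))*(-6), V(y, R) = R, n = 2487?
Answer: 7670439/39967 ≈ 191.92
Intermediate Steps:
S(p) = 1 (S(p) = √(2 - 1) = √1 = 1)
v(h) = 2*h
I = 192 (I = -32*(-6) = 192)
I + (-5712 + n)/39967 = 192 + (-5712 + 2487)/39967 = 192 - 3225*1/39967 = 192 - 3225/39967 = 7670439/39967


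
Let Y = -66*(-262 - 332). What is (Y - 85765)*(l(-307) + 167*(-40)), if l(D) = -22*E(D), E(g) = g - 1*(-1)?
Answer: -2421172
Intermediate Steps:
E(g) = 1 + g (E(g) = g + 1 = 1 + g)
l(D) = -22 - 22*D (l(D) = -22*(1 + D) = -22 - 22*D)
Y = 39204 (Y = -66*(-594) = 39204)
(Y - 85765)*(l(-307) + 167*(-40)) = (39204 - 85765)*((-22 - 22*(-307)) + 167*(-40)) = -46561*((-22 + 6754) - 6680) = -46561*(6732 - 6680) = -46561*52 = -2421172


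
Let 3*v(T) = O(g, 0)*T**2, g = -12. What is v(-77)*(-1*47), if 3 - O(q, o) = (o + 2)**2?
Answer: 278663/3 ≈ 92888.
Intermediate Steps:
O(q, o) = 3 - (2 + o)**2 (O(q, o) = 3 - (o + 2)**2 = 3 - (2 + o)**2)
v(T) = -T**2/3 (v(T) = ((3 - (2 + 0)**2)*T**2)/3 = ((3 - 1*2**2)*T**2)/3 = ((3 - 1*4)*T**2)/3 = ((3 - 4)*T**2)/3 = (-T**2)/3 = -T**2/3)
v(-77)*(-1*47) = (-1/3*(-77)**2)*(-1*47) = -1/3*5929*(-47) = -5929/3*(-47) = 278663/3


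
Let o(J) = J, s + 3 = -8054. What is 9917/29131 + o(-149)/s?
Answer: 84241788/234708467 ≈ 0.35892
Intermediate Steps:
s = -8057 (s = -3 - 8054 = -8057)
9917/29131 + o(-149)/s = 9917/29131 - 149/(-8057) = 9917*(1/29131) - 149*(-1/8057) = 9917/29131 + 149/8057 = 84241788/234708467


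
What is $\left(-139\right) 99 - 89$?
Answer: $-13850$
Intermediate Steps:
$\left(-139\right) 99 - 89 = -13761 - 89 = -13850$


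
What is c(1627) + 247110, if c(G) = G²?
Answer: 2894239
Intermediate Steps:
c(1627) + 247110 = 1627² + 247110 = 2647129 + 247110 = 2894239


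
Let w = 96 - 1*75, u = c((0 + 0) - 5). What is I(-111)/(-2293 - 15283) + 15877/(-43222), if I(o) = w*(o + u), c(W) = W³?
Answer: -4052870/47479367 ≈ -0.085361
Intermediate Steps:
u = -125 (u = ((0 + 0) - 5)³ = (0 - 5)³ = (-5)³ = -125)
w = 21 (w = 96 - 75 = 21)
I(o) = -2625 + 21*o (I(o) = 21*(o - 125) = 21*(-125 + o) = -2625 + 21*o)
I(-111)/(-2293 - 15283) + 15877/(-43222) = (-2625 + 21*(-111))/(-2293 - 15283) + 15877/(-43222) = (-2625 - 2331)/(-17576) + 15877*(-1/43222) = -4956*(-1/17576) - 15877/43222 = 1239/4394 - 15877/43222 = -4052870/47479367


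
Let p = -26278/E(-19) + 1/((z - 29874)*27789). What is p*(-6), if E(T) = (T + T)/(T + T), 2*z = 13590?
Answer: 33706387548038/213780777 ≈ 1.5767e+5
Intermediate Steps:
z = 6795 (z = (1/2)*13590 = 6795)
E(T) = 1 (E(T) = (2*T)/((2*T)) = (2*T)*(1/(2*T)) = 1)
p = -16853193774019/641342331 (p = -26278/1 + 1/((6795 - 29874)*27789) = -26278*1 + (1/27789)/(-23079) = -26278 - 1/23079*1/27789 = -26278 - 1/641342331 = -16853193774019/641342331 ≈ -26278.)
p*(-6) = -16853193774019/641342331*(-6) = 33706387548038/213780777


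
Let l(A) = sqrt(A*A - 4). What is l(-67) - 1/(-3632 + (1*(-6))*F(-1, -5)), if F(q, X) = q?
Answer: 1/3626 + sqrt(4485) ≈ 66.970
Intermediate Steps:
l(A) = sqrt(-4 + A**2) (l(A) = sqrt(A**2 - 4) = sqrt(-4 + A**2))
l(-67) - 1/(-3632 + (1*(-6))*F(-1, -5)) = sqrt(-4 + (-67)**2) - 1/(-3632 + (1*(-6))*(-1)) = sqrt(-4 + 4489) - 1/(-3632 - 6*(-1)) = sqrt(4485) - 1/(-3632 + 6) = sqrt(4485) - 1/(-3626) = sqrt(4485) - 1*(-1/3626) = sqrt(4485) + 1/3626 = 1/3626 + sqrt(4485)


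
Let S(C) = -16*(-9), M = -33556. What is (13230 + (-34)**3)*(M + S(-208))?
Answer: 871184488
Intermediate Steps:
S(C) = 144
(13230 + (-34)**3)*(M + S(-208)) = (13230 + (-34)**3)*(-33556 + 144) = (13230 - 39304)*(-33412) = -26074*(-33412) = 871184488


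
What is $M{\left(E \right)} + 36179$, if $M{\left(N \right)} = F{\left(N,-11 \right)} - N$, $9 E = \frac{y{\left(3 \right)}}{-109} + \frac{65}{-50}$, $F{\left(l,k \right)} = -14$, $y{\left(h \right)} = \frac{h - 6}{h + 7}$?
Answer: $\frac{177390032}{4905} \approx 36165.0$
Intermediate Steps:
$y{\left(h \right)} = \frac{-6 + h}{7 + h}$
$E = - \frac{707}{4905}$ ($E = \frac{\frac{\frac{1}{7 + 3} \left(-6 + 3\right)}{-109} + \frac{65}{-50}}{9} = \frac{\frac{1}{10} \left(-3\right) \left(- \frac{1}{109}\right) + 65 \left(- \frac{1}{50}\right)}{9} = \frac{\frac{1}{10} \left(-3\right) \left(- \frac{1}{109}\right) - \frac{13}{10}}{9} = \frac{\left(- \frac{3}{10}\right) \left(- \frac{1}{109}\right) - \frac{13}{10}}{9} = \frac{\frac{3}{1090} - \frac{13}{10}}{9} = \frac{1}{9} \left(- \frac{707}{545}\right) = - \frac{707}{4905} \approx -0.14414$)
$M{\left(N \right)} = -14 - N$
$M{\left(E \right)} + 36179 = \left(-14 - - \frac{707}{4905}\right) + 36179 = \left(-14 + \frac{707}{4905}\right) + 36179 = - \frac{67963}{4905} + 36179 = \frac{177390032}{4905}$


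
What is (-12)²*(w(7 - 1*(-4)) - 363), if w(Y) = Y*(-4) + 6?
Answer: -57744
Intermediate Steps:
w(Y) = 6 - 4*Y (w(Y) = -4*Y + 6 = 6 - 4*Y)
(-12)²*(w(7 - 1*(-4)) - 363) = (-12)²*((6 - 4*(7 - 1*(-4))) - 363) = 144*((6 - 4*(7 + 4)) - 363) = 144*((6 - 4*11) - 363) = 144*((6 - 44) - 363) = 144*(-38 - 363) = 144*(-401) = -57744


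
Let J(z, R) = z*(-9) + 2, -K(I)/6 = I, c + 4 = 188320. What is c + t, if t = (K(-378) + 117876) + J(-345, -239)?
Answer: 311567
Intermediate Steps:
c = 188316 (c = -4 + 188320 = 188316)
K(I) = -6*I
J(z, R) = 2 - 9*z (J(z, R) = -9*z + 2 = 2 - 9*z)
t = 123251 (t = (-6*(-378) + 117876) + (2 - 9*(-345)) = (2268 + 117876) + (2 + 3105) = 120144 + 3107 = 123251)
c + t = 188316 + 123251 = 311567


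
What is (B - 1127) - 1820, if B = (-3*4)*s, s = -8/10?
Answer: -14687/5 ≈ -2937.4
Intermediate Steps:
s = -4/5 (s = -8*1/10 = -4/5 ≈ -0.80000)
B = 48/5 (B = -3*4*(-4/5) = -12*(-4/5) = 48/5 ≈ 9.6000)
(B - 1127) - 1820 = (48/5 - 1127) - 1820 = -5587/5 - 1820 = -14687/5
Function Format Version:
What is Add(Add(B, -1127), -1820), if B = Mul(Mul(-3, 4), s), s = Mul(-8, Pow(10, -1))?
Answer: Rational(-14687, 5) ≈ -2937.4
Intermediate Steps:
s = Rational(-4, 5) (s = Mul(-8, Rational(1, 10)) = Rational(-4, 5) ≈ -0.80000)
B = Rational(48, 5) (B = Mul(Mul(-3, 4), Rational(-4, 5)) = Mul(-12, Rational(-4, 5)) = Rational(48, 5) ≈ 9.6000)
Add(Add(B, -1127), -1820) = Add(Add(Rational(48, 5), -1127), -1820) = Add(Rational(-5587, 5), -1820) = Rational(-14687, 5)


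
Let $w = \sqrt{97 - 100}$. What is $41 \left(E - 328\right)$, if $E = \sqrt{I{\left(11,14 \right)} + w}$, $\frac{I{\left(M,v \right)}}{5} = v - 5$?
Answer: $-13448 + 41 \sqrt{45 + i \sqrt{3}} \approx -13173.0 + 5.2921 i$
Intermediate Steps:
$I{\left(M,v \right)} = -25 + 5 v$ ($I{\left(M,v \right)} = 5 \left(v - 5\right) = 5 \left(-5 + v\right) = -25 + 5 v$)
$w = i \sqrt{3}$ ($w = \sqrt{-3} = i \sqrt{3} \approx 1.732 i$)
$E = \sqrt{45 + i \sqrt{3}}$ ($E = \sqrt{\left(-25 + 5 \cdot 14\right) + i \sqrt{3}} = \sqrt{\left(-25 + 70\right) + i \sqrt{3}} = \sqrt{45 + i \sqrt{3}} \approx 6.7094 + 0.12908 i$)
$41 \left(E - 328\right) = 41 \left(\sqrt{45 + i \sqrt{3}} - 328\right) = 41 \left(-328 + \sqrt{45 + i \sqrt{3}}\right) = -13448 + 41 \sqrt{45 + i \sqrt{3}}$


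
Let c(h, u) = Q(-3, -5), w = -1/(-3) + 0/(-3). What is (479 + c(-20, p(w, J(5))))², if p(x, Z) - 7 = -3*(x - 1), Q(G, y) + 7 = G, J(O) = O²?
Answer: 219961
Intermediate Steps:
Q(G, y) = -7 + G
w = ⅓ (w = -1*(-⅓) + 0*(-⅓) = ⅓ + 0 = ⅓ ≈ 0.33333)
p(x, Z) = 10 - 3*x (p(x, Z) = 7 - 3*(x - 1) = 7 - 3*(-1 + x) = 7 + (3 - 3*x) = 10 - 3*x)
c(h, u) = -10 (c(h, u) = -7 - 3 = -10)
(479 + c(-20, p(w, J(5))))² = (479 - 10)² = 469² = 219961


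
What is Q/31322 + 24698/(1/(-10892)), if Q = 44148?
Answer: -4212975235102/15661 ≈ -2.6901e+8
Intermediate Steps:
Q/31322 + 24698/(1/(-10892)) = 44148/31322 + 24698/(1/(-10892)) = 44148*(1/31322) + 24698/(-1/10892) = 22074/15661 + 24698*(-10892) = 22074/15661 - 269010616 = -4212975235102/15661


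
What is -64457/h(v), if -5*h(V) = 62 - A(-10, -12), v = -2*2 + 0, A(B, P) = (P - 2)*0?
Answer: 322285/62 ≈ 5198.1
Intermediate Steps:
A(B, P) = 0 (A(B, P) = (-2 + P)*0 = 0)
v = -4 (v = -4 + 0 = -4)
h(V) = -62/5 (h(V) = -(62 - 1*0)/5 = -(62 + 0)/5 = -⅕*62 = -62/5)
-64457/h(v) = -64457/(-62/5) = -64457*(-5/62) = 322285/62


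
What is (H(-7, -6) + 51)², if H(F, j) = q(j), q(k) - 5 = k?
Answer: 2500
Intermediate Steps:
q(k) = 5 + k
H(F, j) = 5 + j
(H(-7, -6) + 51)² = ((5 - 6) + 51)² = (-1 + 51)² = 50² = 2500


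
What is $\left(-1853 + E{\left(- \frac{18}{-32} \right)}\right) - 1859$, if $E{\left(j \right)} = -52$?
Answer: $-3764$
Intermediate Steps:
$\left(-1853 + E{\left(- \frac{18}{-32} \right)}\right) - 1859 = \left(-1853 - 52\right) - 1859 = -1905 - 1859 = -3764$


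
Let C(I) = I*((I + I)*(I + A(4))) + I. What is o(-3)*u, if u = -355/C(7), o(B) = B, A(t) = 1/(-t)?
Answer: 2130/1337 ≈ 1.5931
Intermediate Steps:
A(t) = -1/t
C(I) = I + 2*I²*(-¼ + I) (C(I) = I*((I + I)*(I - 1/4)) + I = I*((2*I)*(I - 1*¼)) + I = I*((2*I)*(I - ¼)) + I = I*((2*I)*(-¼ + I)) + I = I*(2*I*(-¼ + I)) + I = 2*I²*(-¼ + I) + I = I + 2*I²*(-¼ + I))
u = -710/1337 (u = -355*2/(7*(2 - 1*7 + 4*7²)) = -355*2/(7*(2 - 7 + 4*49)) = -355*2/(7*(2 - 7 + 196)) = -355/((½)*7*191) = -355/1337/2 = -355*2/1337 = -710/1337 ≈ -0.53104)
o(-3)*u = -3*(-710/1337) = 2130/1337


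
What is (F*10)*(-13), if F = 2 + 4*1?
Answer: -780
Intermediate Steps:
F = 6 (F = 2 + 4 = 6)
(F*10)*(-13) = (6*10)*(-13) = 60*(-13) = -780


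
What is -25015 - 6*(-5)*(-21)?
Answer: -25645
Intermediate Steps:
-25015 - 6*(-5)*(-21) = -25015 - (-30)*(-21) = -25015 - 1*630 = -25015 - 630 = -25645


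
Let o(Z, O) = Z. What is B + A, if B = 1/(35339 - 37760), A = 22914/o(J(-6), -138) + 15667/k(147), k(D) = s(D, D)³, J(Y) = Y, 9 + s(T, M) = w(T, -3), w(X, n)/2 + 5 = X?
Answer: -192283708945193/50349234375 ≈ -3819.0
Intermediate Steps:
w(X, n) = -10 + 2*X
s(T, M) = -19 + 2*T (s(T, M) = -9 + (-10 + 2*T) = -19 + 2*T)
k(D) = (-19 + 2*D)³
A = -79423249958/20796875 (A = 22914/(-6) + 15667/((-19 + 2*147)³) = 22914*(-⅙) + 15667/((-19 + 294)³) = -3819 + 15667/(275³) = -3819 + 15667/20796875 = -79423249958/20796875 ≈ -3819.0)
B = -1/2421 (B = 1/(-2421) = -1/2421 ≈ -0.00041305)
B + A = -1/2421 - 79423249958/20796875 = -192283708945193/50349234375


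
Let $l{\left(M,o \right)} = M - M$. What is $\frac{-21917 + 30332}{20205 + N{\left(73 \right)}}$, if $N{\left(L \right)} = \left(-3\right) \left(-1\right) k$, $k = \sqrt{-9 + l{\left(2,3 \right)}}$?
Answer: $\frac{2099075}{5040026} - \frac{935 i}{5040026} \approx 0.41648 - 0.00018551 i$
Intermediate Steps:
$l{\left(M,o \right)} = 0$
$k = 3 i$ ($k = \sqrt{-9 + 0} = \sqrt{-9} = 3 i \approx 3.0 i$)
$N{\left(L \right)} = 9 i$ ($N{\left(L \right)} = \left(-3\right) \left(-1\right) 3 i = 3 \cdot 3 i = 9 i$)
$\frac{-21917 + 30332}{20205 + N{\left(73 \right)}} = \frac{-21917 + 30332}{20205 + 9 i} = 8415 \frac{20205 - 9 i}{408242106} = \frac{935 \left(20205 - 9 i\right)}{45360234}$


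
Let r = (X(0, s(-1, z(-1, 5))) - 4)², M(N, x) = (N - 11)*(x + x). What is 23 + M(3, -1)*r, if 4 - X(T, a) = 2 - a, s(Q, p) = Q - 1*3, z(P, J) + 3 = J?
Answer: 599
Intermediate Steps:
z(P, J) = -3 + J
s(Q, p) = -3 + Q (s(Q, p) = Q - 3 = -3 + Q)
M(N, x) = 2*x*(-11 + N) (M(N, x) = (-11 + N)*(2*x) = 2*x*(-11 + N))
X(T, a) = 2 + a (X(T, a) = 4 - (2 - a) = 4 + (-2 + a) = 2 + a)
r = 36 (r = ((2 + (-3 - 1)) - 4)² = ((2 - 4) - 4)² = (-2 - 4)² = (-6)² = 36)
23 + M(3, -1)*r = 23 + (2*(-1)*(-11 + 3))*36 = 23 + (2*(-1)*(-8))*36 = 23 + 16*36 = 23 + 576 = 599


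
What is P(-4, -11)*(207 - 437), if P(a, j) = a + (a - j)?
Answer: -690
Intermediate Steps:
P(a, j) = -j + 2*a
P(-4, -11)*(207 - 437) = (-1*(-11) + 2*(-4))*(207 - 437) = (11 - 8)*(-230) = 3*(-230) = -690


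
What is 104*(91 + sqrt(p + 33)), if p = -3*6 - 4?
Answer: 9464 + 104*sqrt(11) ≈ 9808.9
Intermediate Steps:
p = -22 (p = -18 - 4 = -22)
104*(91 + sqrt(p + 33)) = 104*(91 + sqrt(-22 + 33)) = 104*(91 + sqrt(11)) = 9464 + 104*sqrt(11)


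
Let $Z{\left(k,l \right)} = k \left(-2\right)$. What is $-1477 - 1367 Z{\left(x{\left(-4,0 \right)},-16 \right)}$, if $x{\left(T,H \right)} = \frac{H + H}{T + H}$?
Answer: $-1477$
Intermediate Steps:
$x{\left(T,H \right)} = \frac{2 H}{H + T}$
$Z{\left(k,l \right)} = - 2 k$
$-1477 - 1367 Z{\left(x{\left(-4,0 \right)},-16 \right)} = -1477 - 1367 \left(- 2 \cdot 2 \cdot 0 \frac{1}{0 - 4}\right) = -1477 - 1367 \left(- 2 \cdot 2 \cdot 0 \frac{1}{-4}\right) = -1477 - 1367 \left(- 2 \cdot 2 \cdot 0 \left(- \frac{1}{4}\right)\right) = -1477 - 1367 \left(\left(-2\right) 0\right) = -1477 - 0 = -1477 + 0 = -1477$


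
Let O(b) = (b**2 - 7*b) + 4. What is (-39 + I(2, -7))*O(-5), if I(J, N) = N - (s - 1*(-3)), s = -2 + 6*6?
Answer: -5312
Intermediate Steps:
s = 34 (s = -2 + 36 = 34)
I(J, N) = -37 + N (I(J, N) = N - (34 - 1*(-3)) = N - (34 + 3) = N - 1*37 = N - 37 = -37 + N)
O(b) = 4 + b**2 - 7*b
(-39 + I(2, -7))*O(-5) = (-39 + (-37 - 7))*(4 + (-5)**2 - 7*(-5)) = (-39 - 44)*(4 + 25 + 35) = -83*64 = -5312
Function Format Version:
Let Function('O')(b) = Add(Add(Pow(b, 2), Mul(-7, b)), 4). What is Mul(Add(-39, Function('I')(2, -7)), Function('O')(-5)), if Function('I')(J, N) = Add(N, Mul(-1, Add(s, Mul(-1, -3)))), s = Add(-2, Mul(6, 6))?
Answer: -5312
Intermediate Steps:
s = 34 (s = Add(-2, 36) = 34)
Function('I')(J, N) = Add(-37, N) (Function('I')(J, N) = Add(N, Mul(-1, Add(34, Mul(-1, -3)))) = Add(N, Mul(-1, Add(34, 3))) = Add(N, Mul(-1, 37)) = Add(N, -37) = Add(-37, N))
Function('O')(b) = Add(4, Pow(b, 2), Mul(-7, b))
Mul(Add(-39, Function('I')(2, -7)), Function('O')(-5)) = Mul(Add(-39, Add(-37, -7)), Add(4, Pow(-5, 2), Mul(-7, -5))) = Mul(Add(-39, -44), Add(4, 25, 35)) = Mul(-83, 64) = -5312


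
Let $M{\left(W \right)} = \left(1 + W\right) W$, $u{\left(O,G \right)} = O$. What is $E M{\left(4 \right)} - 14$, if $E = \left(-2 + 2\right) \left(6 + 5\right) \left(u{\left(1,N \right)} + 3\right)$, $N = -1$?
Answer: $-14$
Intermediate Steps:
$E = 0$ ($E = \left(-2 + 2\right) \left(6 + 5\right) \left(1 + 3\right) = 0 \cdot 11 \cdot 4 = 0 \cdot 4 = 0$)
$M{\left(W \right)} = W \left(1 + W\right)$
$E M{\left(4 \right)} - 14 = 0 \cdot 4 \left(1 + 4\right) - 14 = 0 \cdot 4 \cdot 5 - 14 = 0 \cdot 20 - 14 = 0 - 14 = -14$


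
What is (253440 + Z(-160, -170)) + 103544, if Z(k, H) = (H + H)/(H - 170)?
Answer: 356985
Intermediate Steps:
Z(k, H) = 2*H/(-170 + H) (Z(k, H) = (2*H)/(-170 + H) = 2*H/(-170 + H))
(253440 + Z(-160, -170)) + 103544 = (253440 + 2*(-170)/(-170 - 170)) + 103544 = (253440 + 2*(-170)/(-340)) + 103544 = (253440 + 2*(-170)*(-1/340)) + 103544 = (253440 + 1) + 103544 = 253441 + 103544 = 356985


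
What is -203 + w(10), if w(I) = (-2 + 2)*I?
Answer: -203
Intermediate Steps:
w(I) = 0 (w(I) = 0*I = 0)
-203 + w(10) = -203 + 0 = -203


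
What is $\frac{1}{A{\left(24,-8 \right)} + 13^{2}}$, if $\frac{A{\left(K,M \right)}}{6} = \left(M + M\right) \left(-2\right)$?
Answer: $\frac{1}{361} \approx 0.0027701$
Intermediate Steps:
$A{\left(K,M \right)} = - 24 M$ ($A{\left(K,M \right)} = 6 \left(M + M\right) \left(-2\right) = 6 \cdot 2 M \left(-2\right) = 6 \left(- 4 M\right) = - 24 M$)
$\frac{1}{A{\left(24,-8 \right)} + 13^{2}} = \frac{1}{\left(-24\right) \left(-8\right) + 13^{2}} = \frac{1}{192 + 169} = \frac{1}{361}$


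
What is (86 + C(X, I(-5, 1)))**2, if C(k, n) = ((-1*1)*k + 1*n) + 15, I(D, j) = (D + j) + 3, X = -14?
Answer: 12996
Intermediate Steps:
I(D, j) = 3 + D + j
C(k, n) = 15 + n - k (C(k, n) = (-k + n) + 15 = (n - k) + 15 = 15 + n - k)
(86 + C(X, I(-5, 1)))**2 = (86 + (15 + (3 - 5 + 1) - 1*(-14)))**2 = (86 + (15 - 1 + 14))**2 = (86 + 28)**2 = 114**2 = 12996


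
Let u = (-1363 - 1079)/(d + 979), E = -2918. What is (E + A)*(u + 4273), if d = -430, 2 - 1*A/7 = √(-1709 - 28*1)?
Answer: -756148360/61 - 5468015*I*√193/61 ≈ -1.2396e+7 - 1.2453e+6*I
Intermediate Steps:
A = 14 - 21*I*√193 (A = 14 - 7*√(-1709 - 28*1) = 14 - 7*√(-1709 - 28) = 14 - 21*I*√193 ≈ 14.0 - 291.74*I)
u = -814/183 (u = (-1363 - 1079)/(-430 + 979) = -2442/549 = -2442*1/549 = -814/183 ≈ -4.4481)
(E + A)*(u + 4273) = (-2918 + (14 - 21*I*√193))*(-814/183 + 4273) = (-2904 - 21*I*√193)*(781145/183) = -756148360/61 - 5468015*I*√193/61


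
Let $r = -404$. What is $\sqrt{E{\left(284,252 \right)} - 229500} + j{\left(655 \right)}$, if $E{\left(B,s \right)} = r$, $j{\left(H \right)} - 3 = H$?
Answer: $658 + 4 i \sqrt{14369} \approx 658.0 + 479.48 i$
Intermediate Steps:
$j{\left(H \right)} = 3 + H$
$E{\left(B,s \right)} = -404$
$\sqrt{E{\left(284,252 \right)} - 229500} + j{\left(655 \right)} = \sqrt{-404 - 229500} + \left(3 + 655\right) = \sqrt{-229904} + 658 = 4 i \sqrt{14369} + 658 = 658 + 4 i \sqrt{14369}$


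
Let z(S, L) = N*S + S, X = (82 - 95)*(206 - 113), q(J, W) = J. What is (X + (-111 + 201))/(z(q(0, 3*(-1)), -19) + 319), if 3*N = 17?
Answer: -1119/319 ≈ -3.5078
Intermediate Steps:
N = 17/3 (N = (1/3)*17 = 17/3 ≈ 5.6667)
X = -1209 (X = -13*93 = -1209)
z(S, L) = 20*S/3 (z(S, L) = 17*S/3 + S = 20*S/3)
(X + (-111 + 201))/(z(q(0, 3*(-1)), -19) + 319) = (-1209 + (-111 + 201))/((20/3)*0 + 319) = (-1209 + 90)/(0 + 319) = -1119/319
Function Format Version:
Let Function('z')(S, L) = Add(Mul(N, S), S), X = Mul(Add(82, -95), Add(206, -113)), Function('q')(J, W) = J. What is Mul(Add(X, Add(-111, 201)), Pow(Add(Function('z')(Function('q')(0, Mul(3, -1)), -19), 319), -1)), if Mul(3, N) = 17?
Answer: Rational(-1119, 319) ≈ -3.5078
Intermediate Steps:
N = Rational(17, 3) (N = Mul(Rational(1, 3), 17) = Rational(17, 3) ≈ 5.6667)
X = -1209 (X = Mul(-13, 93) = -1209)
Function('z')(S, L) = Mul(Rational(20, 3), S) (Function('z')(S, L) = Add(Mul(Rational(17, 3), S), S) = Mul(Rational(20, 3), S))
Mul(Add(X, Add(-111, 201)), Pow(Add(Function('z')(Function('q')(0, Mul(3, -1)), -19), 319), -1)) = Mul(Add(-1209, Add(-111, 201)), Pow(Add(Mul(Rational(20, 3), 0), 319), -1)) = Mul(Add(-1209, 90), Pow(Add(0, 319), -1)) = Mul(-1119, Pow(319, -1)) = Mul(-1119, Rational(1, 319)) = Rational(-1119, 319)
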